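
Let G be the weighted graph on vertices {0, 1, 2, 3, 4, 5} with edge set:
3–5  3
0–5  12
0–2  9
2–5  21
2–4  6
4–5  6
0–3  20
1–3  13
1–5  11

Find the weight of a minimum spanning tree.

Grow the tree from 2 using Prim:
Step 1: cheapest edge leaving the tree is 2–4 (6); add 4.
Step 2: cheapest edge leaving the tree is 4–5 (6); add 5.
Step 3: cheapest edge leaving the tree is 3–5 (3); add 3.
Step 4: cheapest edge leaving the tree is 0–2 (9); add 0.
Step 5: cheapest edge leaving the tree is 1–5 (11); add 1.
MST edges: 2–4, 4–5, 3–5, 0–2, 1–5; total weight 6+6+3+9+11 = 35.

35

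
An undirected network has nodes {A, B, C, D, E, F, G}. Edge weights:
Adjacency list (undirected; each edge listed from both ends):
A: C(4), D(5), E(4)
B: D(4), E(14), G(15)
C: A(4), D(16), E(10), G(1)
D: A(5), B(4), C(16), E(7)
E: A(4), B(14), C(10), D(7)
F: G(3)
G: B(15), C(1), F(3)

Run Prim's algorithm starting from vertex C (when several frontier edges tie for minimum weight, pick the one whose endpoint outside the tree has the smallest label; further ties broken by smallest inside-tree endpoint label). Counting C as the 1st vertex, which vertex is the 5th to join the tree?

Prim's algorithm from C:
Step 1: frontier [C—G 1, A—C 4, C—E 10, C—D 16] → take C—G (1); add G.
Step 2: frontier [A—C 4, C—E 10, C—D 16, F—G 3, B—G 15] → take F—G (3); add F.
Step 3: frontier [A—C 4, C—E 10, C—D 16, B—G 15] → take A—C (4); add A.
Step 4: frontier [A—E 4, A—D 5, C—E 10, C—D 16, B—G 15] → take A—E (4); add E.
Step 5: frontier [A—D 5, C—D 16, D—E 7, B—E 14, B—G 15] → take A—D (5); add D.
Step 6: frontier [B—D 4, B—E 14, B—G 15] → take B—D (4); add B.
Vertex order: C, G, F, A, E, D, B. The 5th vertex is E.

E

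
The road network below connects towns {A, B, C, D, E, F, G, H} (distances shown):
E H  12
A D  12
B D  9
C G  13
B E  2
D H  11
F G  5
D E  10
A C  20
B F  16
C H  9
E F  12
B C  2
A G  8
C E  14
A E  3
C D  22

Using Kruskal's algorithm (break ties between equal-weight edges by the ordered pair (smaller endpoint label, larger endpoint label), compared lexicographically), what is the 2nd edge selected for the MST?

B-E

Kruskal: consider edges lightest-first.
B C (2): add — endpoints in different components.
B E (2): add — endpoints in different components.
A E (3): add — endpoints in different components.
F G (5): add — endpoints in different components.
A G (8): add — endpoints in different components.
B D (9): add — endpoints in different components.
C H (9): add — endpoints in different components.
The 2nd edge added is B E.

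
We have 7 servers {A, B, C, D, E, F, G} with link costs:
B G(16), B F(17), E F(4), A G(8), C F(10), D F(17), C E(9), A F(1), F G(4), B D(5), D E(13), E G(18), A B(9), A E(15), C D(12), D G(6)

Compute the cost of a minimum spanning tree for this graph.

Prim, starting at F.
Step 1: cheapest edge leaving the tree is A F (1); add A.
Step 2: cheapest edge leaving the tree is E F (4); add E.
Step 3: cheapest edge leaving the tree is F G (4); add G.
Step 4: cheapest edge leaving the tree is D G (6); add D.
Step 5: cheapest edge leaving the tree is B D (5); add B.
Step 6: cheapest edge leaving the tree is C E (9); add C.
MST edges: A F, E F, F G, D G, B D, C E; total weight 1+4+4+6+5+9 = 29.

29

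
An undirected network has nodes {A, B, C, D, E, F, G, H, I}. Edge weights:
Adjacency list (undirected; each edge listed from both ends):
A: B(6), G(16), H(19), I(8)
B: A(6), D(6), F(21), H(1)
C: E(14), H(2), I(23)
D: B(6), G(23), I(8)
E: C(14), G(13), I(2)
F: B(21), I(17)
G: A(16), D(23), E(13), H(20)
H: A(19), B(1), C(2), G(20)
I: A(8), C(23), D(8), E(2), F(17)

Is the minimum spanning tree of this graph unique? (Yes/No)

No

Kruskal's algorithm — process edges by increasing weight (ties by edge label):
B H (1): add — endpoints in different components.
C H (2): add — endpoints in different components.
E I (2): add — endpoints in different components.
A B (6): add — endpoints in different components.
B D (6): add — endpoints in different components.
A I (8): add — endpoints in different components.
D I (8): skip — D and I already connected.
E G (13): add — endpoints in different components.
C E (14): skip — C and E already connected.
A G (16): skip — A and G already connected.
F I (17): add — endpoints in different components.
Non-tree edge D I has weight 8, equal to the heaviest edge on its tree cycle — swapping gives another MST of the same weight. Not unique.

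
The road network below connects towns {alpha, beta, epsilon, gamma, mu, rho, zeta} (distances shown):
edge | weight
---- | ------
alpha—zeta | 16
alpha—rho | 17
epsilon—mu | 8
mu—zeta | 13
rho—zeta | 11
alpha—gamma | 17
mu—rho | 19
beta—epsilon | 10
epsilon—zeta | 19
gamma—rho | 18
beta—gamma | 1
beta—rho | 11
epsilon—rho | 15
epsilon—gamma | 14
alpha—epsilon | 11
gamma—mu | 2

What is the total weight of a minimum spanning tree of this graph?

44

Kruskal: consider edges lightest-first.
beta—gamma (1): add. Components now {zeta} {alpha} {beta,gamma} {epsilon} {mu} {rho}
gamma—mu (2): add. Components now {zeta} {alpha} {beta,gamma,mu} {epsilon} {rho}
epsilon—mu (8): add. Components now {zeta} {alpha} {beta,epsilon,gamma,mu} {rho}
beta—epsilon (10): skip — epsilon and beta already connected.
alpha—epsilon (11): add. Components now {zeta} {alpha,beta,epsilon,gamma,mu} {rho}
beta—rho (11): add. Components now {zeta} {alpha,beta,epsilon,gamma,mu,rho}
rho—zeta (11): add. Components now {alpha,beta,epsilon,gamma,mu,rho,zeta}
MST edges: beta—gamma, gamma—mu, epsilon—mu, alpha—epsilon, beta—rho, rho—zeta; total weight 1+2+8+11+11+11 = 44.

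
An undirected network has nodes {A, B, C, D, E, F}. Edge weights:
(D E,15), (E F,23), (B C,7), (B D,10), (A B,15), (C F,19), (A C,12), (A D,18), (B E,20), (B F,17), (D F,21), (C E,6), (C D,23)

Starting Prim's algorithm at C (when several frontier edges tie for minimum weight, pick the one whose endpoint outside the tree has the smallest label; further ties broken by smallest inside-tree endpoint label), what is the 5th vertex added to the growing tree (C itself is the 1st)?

Prim, starting at C.
Step 1: frontier [C E 6, B C 7, A C 12, C F 19, C D 23] → take C E (6); add E.
Step 2: frontier [B C 7, A C 12, C F 19, C D 23, D E 15, B E 20, E F 23] → take B C (7); add B.
Step 3: frontier [B D 10, A B 15, B F 17, A C 12, C F 19, C D 23, D E 15, E F 23] → take B D (10); add D.
Step 4: frontier [A B 15, B F 17, A C 12, C F 19, A D 18, D F 21, E F 23] → take A C (12); add A.
Step 5: frontier [B F 17, C F 19, D F 21, E F 23] → take B F (17); add F.
Vertex order: C, E, B, D, A, F. The 5th vertex is A.

A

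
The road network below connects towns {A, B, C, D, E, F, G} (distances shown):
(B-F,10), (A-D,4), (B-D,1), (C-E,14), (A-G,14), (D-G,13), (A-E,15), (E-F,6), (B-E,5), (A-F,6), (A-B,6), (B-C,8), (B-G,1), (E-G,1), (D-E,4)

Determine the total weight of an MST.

21

Prim's algorithm from B:
Step 1: cheapest edge leaving the tree is B-D (1); add D.
Step 2: cheapest edge leaving the tree is B-G (1); add G.
Step 3: cheapest edge leaving the tree is E-G (1); add E.
Step 4: cheapest edge leaving the tree is A-D (4); add A.
Step 5: cheapest edge leaving the tree is A-F (6); add F.
Step 6: cheapest edge leaving the tree is B-C (8); add C.
MST edges: B-D, B-G, E-G, A-D, A-F, B-C; total weight 1+1+1+4+6+8 = 21.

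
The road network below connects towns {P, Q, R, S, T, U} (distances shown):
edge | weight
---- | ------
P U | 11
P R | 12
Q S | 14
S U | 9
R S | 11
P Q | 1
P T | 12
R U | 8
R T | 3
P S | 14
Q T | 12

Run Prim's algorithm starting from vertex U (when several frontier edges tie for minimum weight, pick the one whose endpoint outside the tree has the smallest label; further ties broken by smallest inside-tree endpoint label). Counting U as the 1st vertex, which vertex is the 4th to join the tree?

Prim's algorithm from U:
Step 1: frontier [R U 8, S U 9, P U 11] → take R U (8); add R.
Step 2: frontier [R T 3, R S 11, P R 12, S U 9, P U 11] → take R T (3); add T.
Step 3: frontier [R S 11, P R 12, P T 12, Q T 12, S U 9, P U 11] → take S U (9); add S.
Step 4: frontier [P R 12, P S 14, Q S 14, P T 12, Q T 12, P U 11] → take P U (11); add P.
Step 5: frontier [P Q 1, Q S 14, Q T 12] → take P Q (1); add Q.
Vertex order: U, R, T, S, P, Q. The 4th vertex is S.

S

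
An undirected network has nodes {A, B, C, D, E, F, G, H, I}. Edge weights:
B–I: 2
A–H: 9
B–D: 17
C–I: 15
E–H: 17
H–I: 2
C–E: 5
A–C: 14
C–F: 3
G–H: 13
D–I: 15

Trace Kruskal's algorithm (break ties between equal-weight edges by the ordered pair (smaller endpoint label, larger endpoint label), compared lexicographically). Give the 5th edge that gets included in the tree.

A-H

Sort edges by weight, then run Kruskal:
B–I (2): add — endpoints in different components.
H–I (2): add — endpoints in different components.
C–F (3): add — endpoints in different components.
C–E (5): add — endpoints in different components.
A–H (9): add — endpoints in different components.
G–H (13): add — endpoints in different components.
A–C (14): add — endpoints in different components.
C–I (15): skip — C and I already connected.
D–I (15): add — endpoints in different components.
The 5th edge added is A–H.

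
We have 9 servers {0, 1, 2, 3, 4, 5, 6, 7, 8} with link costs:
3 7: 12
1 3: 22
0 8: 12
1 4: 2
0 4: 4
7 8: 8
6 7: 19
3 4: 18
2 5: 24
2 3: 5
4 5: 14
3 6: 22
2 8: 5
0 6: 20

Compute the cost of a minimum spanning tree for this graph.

69

Sort edges by weight, then run Kruskal:
1 4 (2): add — endpoints in different components.
0 4 (4): add — endpoints in different components.
2 3 (5): add — endpoints in different components.
2 8 (5): add — endpoints in different components.
7 8 (8): add — endpoints in different components.
0 8 (12): add — endpoints in different components.
3 7 (12): skip — 3 and 7 already connected.
4 5 (14): add — endpoints in different components.
3 4 (18): skip — 3 and 4 already connected.
6 7 (19): add — endpoints in different components.
MST edges: 1 4, 0 4, 2 3, 2 8, 7 8, 0 8, 4 5, 6 7; total weight 2+4+5+5+8+12+14+19 = 69.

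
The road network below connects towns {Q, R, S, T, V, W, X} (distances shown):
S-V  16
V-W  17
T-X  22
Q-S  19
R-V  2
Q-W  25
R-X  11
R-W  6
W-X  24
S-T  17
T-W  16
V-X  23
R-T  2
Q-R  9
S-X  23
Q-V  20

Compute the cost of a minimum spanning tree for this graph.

Sort edges by weight, then run Kruskal:
R-T (2): add — endpoints in different components.
R-V (2): add — endpoints in different components.
R-W (6): add — endpoints in different components.
Q-R (9): add — endpoints in different components.
R-X (11): add — endpoints in different components.
S-V (16): add — endpoints in different components.
MST edges: R-T, R-V, R-W, Q-R, R-X, S-V; total weight 2+2+6+9+11+16 = 46.

46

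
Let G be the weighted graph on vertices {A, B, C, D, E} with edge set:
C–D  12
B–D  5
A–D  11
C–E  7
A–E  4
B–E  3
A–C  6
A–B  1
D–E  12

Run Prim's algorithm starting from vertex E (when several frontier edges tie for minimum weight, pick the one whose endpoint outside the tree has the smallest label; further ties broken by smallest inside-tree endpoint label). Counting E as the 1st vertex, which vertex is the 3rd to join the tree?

Prim, starting at E.
Step 1: cheapest edge leaving the tree is B–E (3); add B.
Step 2: cheapest edge leaving the tree is A–B (1); add A.
Step 3: cheapest edge leaving the tree is B–D (5); add D.
Step 4: cheapest edge leaving the tree is A–C (6); add C.
Vertex order: E, B, A, D, C. The 3rd vertex is A.

A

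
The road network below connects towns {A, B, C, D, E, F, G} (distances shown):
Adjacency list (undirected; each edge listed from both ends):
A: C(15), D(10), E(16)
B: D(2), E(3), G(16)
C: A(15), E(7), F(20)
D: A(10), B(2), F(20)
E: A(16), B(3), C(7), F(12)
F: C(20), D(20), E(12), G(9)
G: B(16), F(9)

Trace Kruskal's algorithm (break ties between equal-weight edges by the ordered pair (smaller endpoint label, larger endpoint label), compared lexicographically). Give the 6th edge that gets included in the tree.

Sort edges by weight, then run Kruskal:
B D (2): add — endpoints in different components.
B E (3): add — endpoints in different components.
C E (7): add — endpoints in different components.
F G (9): add — endpoints in different components.
A D (10): add — endpoints in different components.
E F (12): add — endpoints in different components.
The 6th edge added is E F.

E-F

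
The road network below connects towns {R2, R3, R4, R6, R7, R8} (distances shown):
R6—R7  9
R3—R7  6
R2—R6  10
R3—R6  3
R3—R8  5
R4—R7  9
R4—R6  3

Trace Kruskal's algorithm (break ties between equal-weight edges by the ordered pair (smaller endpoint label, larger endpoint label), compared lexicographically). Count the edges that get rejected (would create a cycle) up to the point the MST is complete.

Sort edges by weight, then run Kruskal:
R3—R6 (3): add. Components now {R2} {R8} {R3,R6} {R7} {R4}
R4—R6 (3): add. Components now {R2} {R8} {R3,R4,R6} {R7}
R3—R8 (5): add. Components now {R2} {R3,R4,R6,R8} {R7}
R3—R7 (6): add. Components now {R2} {R3,R4,R6,R7,R8}
R4—R7 (9): skip — R7 and R4 already connected.
R6—R7 (9): skip — R6 and R7 already connected.
R2—R6 (10): add. Components now {R2,R3,R4,R6,R7,R8}
Edges rejected before the tree was complete: 2.

2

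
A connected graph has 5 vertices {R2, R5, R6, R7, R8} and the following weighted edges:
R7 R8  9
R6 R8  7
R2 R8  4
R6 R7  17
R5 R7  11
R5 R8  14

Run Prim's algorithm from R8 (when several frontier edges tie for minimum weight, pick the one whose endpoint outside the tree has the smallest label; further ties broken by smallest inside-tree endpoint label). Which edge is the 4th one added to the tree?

R5-R7

Prim's algorithm from R8:
Step 1: cheapest edge leaving the tree is R2 R8 (4); add R2.
Step 2: cheapest edge leaving the tree is R6 R8 (7); add R6.
Step 3: cheapest edge leaving the tree is R7 R8 (9); add R7.
Step 4: cheapest edge leaving the tree is R5 R7 (11); add R5.
The 4th edge added is R5 R7.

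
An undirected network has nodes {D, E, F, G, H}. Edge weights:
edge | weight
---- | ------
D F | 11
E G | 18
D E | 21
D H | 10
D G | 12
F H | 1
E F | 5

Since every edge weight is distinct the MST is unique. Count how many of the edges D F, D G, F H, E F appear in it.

Kruskal's algorithm — process edges by increasing weight (ties by edge label):
F H (1): add — endpoints in different components.
E F (5): add — endpoints in different components.
D H (10): add — endpoints in different components.
D F (11): skip — D and F already connected.
D G (12): add — endpoints in different components.
MST edge set: {F H, E F, D H, D G}.
Of the listed edges, {D G, F H, E F} are in the MST → 3.

3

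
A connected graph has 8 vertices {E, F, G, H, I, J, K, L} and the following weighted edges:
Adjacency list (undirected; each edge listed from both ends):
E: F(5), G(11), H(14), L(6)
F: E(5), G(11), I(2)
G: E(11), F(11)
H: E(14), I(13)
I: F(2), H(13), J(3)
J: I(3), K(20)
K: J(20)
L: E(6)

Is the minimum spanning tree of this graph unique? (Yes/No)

No

Kruskal's algorithm — process edges by increasing weight (ties by edge label):
F-I (2): add — endpoints in different components.
I-J (3): add — endpoints in different components.
E-F (5): add — endpoints in different components.
E-L (6): add — endpoints in different components.
E-G (11): add — endpoints in different components.
F-G (11): skip — F and G already connected.
H-I (13): add — endpoints in different components.
E-H (14): skip — E and H already connected.
J-K (20): add — endpoints in different components.
Non-tree edge F-G has weight 11, equal to the heaviest edge on its tree cycle — swapping gives another MST of the same weight. Not unique.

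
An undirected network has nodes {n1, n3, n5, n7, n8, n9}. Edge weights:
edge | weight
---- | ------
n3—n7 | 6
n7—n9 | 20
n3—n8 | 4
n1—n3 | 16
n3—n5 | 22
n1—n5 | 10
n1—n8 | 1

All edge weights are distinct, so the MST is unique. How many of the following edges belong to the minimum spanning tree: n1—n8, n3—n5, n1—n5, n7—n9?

3

Kruskal: consider edges lightest-first.
n1—n8 (1): add. Components now {n1,n8} {n7} {n3} {n5} {n9}
n3—n8 (4): add. Components now {n1,n3,n8} {n7} {n5} {n9}
n3—n7 (6): add. Components now {n1,n3,n7,n8} {n5} {n9}
n1—n5 (10): add. Components now {n1,n3,n5,n7,n8} {n9}
n1—n3 (16): skip — n1 and n3 already connected.
n7—n9 (20): add. Components now {n1,n3,n5,n7,n8,n9}
MST edge set: {n1—n8, n3—n8, n3—n7, n1—n5, n7—n9}.
Of the listed edges, {n1—n8, n1—n5, n7—n9} are in the MST → 3.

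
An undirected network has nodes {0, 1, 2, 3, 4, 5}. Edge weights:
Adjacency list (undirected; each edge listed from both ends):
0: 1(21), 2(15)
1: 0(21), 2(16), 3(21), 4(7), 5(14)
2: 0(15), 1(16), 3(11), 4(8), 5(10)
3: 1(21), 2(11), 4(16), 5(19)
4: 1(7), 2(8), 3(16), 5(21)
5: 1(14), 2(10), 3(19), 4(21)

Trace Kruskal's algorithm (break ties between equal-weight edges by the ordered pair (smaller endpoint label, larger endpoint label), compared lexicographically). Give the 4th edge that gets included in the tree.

2-3

Sort edges by weight, then run Kruskal:
1—4 (7): add. Components now {0} {1,4} {2} {3} {5}
2—4 (8): add. Components now {0} {1,2,4} {3} {5}
2—5 (10): add. Components now {0} {1,2,4,5} {3}
2—3 (11): add. Components now {0} {1,2,3,4,5}
1—5 (14): skip — 1 and 5 already connected.
0—2 (15): add. Components now {0,1,2,3,4,5}
The 4th edge added is 2—3.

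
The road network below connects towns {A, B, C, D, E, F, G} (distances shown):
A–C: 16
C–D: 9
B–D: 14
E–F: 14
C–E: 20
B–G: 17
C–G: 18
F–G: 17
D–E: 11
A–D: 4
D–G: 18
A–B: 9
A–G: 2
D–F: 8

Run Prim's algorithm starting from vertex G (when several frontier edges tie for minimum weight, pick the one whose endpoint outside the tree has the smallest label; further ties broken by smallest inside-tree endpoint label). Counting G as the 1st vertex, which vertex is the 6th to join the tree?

Grow the tree from G using Prim:
Step 1: cheapest edge leaving the tree is A–G (2); add A.
Step 2: cheapest edge leaving the tree is A–D (4); add D.
Step 3: cheapest edge leaving the tree is D–F (8); add F.
Step 4: cheapest edge leaving the tree is A–B (9); add B.
Step 5: cheapest edge leaving the tree is C–D (9); add C.
Step 6: cheapest edge leaving the tree is D–E (11); add E.
Vertex order: G, A, D, F, B, C, E. The 6th vertex is C.

C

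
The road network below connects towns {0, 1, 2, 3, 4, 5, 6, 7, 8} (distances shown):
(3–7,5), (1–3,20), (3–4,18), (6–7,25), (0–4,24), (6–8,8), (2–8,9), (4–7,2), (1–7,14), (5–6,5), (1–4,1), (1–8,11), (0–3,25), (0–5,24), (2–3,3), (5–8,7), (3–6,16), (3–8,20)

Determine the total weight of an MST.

Kruskal: consider edges lightest-first.
1–4 (1): add — endpoints in different components.
4–7 (2): add — endpoints in different components.
2–3 (3): add — endpoints in different components.
3–7 (5): add — endpoints in different components.
5–6 (5): add — endpoints in different components.
5–8 (7): add — endpoints in different components.
6–8 (8): skip — 6 and 8 already connected.
2–8 (9): add — endpoints in different components.
1–8 (11): skip — 1 and 8 already connected.
1–7 (14): skip — 1 and 7 already connected.
3–6 (16): skip — 3 and 6 already connected.
3–4 (18): skip — 3 and 4 already connected.
1–3 (20): skip — 1 and 3 already connected.
3–8 (20): skip — 3 and 8 already connected.
0–4 (24): add — endpoints in different components.
MST edges: 1–4, 4–7, 2–3, 3–7, 5–6, 5–8, 2–8, 0–4; total weight 1+2+3+5+5+7+9+24 = 56.

56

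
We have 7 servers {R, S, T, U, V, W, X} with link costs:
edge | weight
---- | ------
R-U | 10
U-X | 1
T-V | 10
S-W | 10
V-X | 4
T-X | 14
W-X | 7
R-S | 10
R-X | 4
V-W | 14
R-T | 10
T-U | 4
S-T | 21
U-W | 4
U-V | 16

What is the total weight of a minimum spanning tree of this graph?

27

Kruskal: consider edges lightest-first.
U-X (1): add — endpoints in different components.
R-X (4): add — endpoints in different components.
T-U (4): add — endpoints in different components.
U-W (4): add — endpoints in different components.
V-X (4): add — endpoints in different components.
W-X (7): skip — X and W already connected.
R-S (10): add — endpoints in different components.
MST edges: U-X, R-X, T-U, U-W, V-X, R-S; total weight 1+4+4+4+4+10 = 27.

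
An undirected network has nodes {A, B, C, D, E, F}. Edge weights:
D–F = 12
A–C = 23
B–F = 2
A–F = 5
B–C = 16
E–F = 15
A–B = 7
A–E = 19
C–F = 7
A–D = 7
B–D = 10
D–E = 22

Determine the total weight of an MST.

Grow the tree from D using Prim:
Step 1: cheapest edge leaving the tree is A–D (7); add A.
Step 2: cheapest edge leaving the tree is A–F (5); add F.
Step 3: cheapest edge leaving the tree is B–F (2); add B.
Step 4: cheapest edge leaving the tree is C–F (7); add C.
Step 5: cheapest edge leaving the tree is E–F (15); add E.
MST edges: A–D, A–F, B–F, C–F, E–F; total weight 7+5+2+7+15 = 36.

36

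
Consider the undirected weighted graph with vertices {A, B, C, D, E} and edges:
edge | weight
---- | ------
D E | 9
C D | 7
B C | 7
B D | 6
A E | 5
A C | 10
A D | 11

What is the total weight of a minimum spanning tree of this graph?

27

Kruskal: consider edges lightest-first.
A E (5): add — endpoints in different components.
B D (6): add — endpoints in different components.
B C (7): add — endpoints in different components.
C D (7): skip — C and D already connected.
D E (9): add — endpoints in different components.
MST edges: A E, B D, B C, D E; total weight 5+6+7+9 = 27.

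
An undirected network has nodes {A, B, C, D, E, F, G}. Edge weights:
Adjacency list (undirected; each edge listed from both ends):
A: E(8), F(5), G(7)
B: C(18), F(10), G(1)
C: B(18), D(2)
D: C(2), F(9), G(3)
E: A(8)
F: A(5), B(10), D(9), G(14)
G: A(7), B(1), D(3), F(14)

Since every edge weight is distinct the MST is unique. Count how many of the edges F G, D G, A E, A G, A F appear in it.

Kruskal: consider edges lightest-first.
B G (1): add. Components now {A} {B,G} {C} {D} {E} {F}
C D (2): add. Components now {A} {B,G} {C,D} {E} {F}
D G (3): add. Components now {A} {B,C,D,G} {E} {F}
A F (5): add. Components now {A,F} {B,C,D,G} {E}
A G (7): add. Components now {A,B,C,D,F,G} {E}
A E (8): add. Components now {A,B,C,D,E,F,G}
MST edge set: {B G, C D, D G, A F, A G, A E}.
Of the listed edges, {D G, A E, A G, A F} are in the MST → 4.

4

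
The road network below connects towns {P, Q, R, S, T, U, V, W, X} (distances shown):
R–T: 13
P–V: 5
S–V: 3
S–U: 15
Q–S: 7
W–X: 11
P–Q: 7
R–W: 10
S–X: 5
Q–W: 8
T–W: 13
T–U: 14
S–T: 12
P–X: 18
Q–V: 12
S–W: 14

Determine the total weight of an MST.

64

Kruskal's algorithm — process edges by increasing weight (ties by edge label):
S–V (3): add — endpoints in different components.
P–V (5): add — endpoints in different components.
S–X (5): add — endpoints in different components.
P–Q (7): add — endpoints in different components.
Q–S (7): skip — Q and S already connected.
Q–W (8): add — endpoints in different components.
R–W (10): add — endpoints in different components.
W–X (11): skip — W and X already connected.
Q–V (12): skip — Q and V already connected.
S–T (12): add — endpoints in different components.
R–T (13): skip — T and R already connected.
T–W (13): skip — T and W already connected.
S–W (14): skip — W and S already connected.
T–U (14): add — endpoints in different components.
MST edges: S–V, P–V, S–X, P–Q, Q–W, R–W, S–T, T–U; total weight 3+5+5+7+8+10+12+14 = 64.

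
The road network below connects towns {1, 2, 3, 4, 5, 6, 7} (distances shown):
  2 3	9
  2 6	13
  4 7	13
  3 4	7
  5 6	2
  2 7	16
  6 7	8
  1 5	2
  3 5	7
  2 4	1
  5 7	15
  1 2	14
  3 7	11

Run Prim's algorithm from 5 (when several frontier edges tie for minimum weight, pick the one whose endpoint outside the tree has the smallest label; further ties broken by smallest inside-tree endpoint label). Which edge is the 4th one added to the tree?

Prim, starting at 5.
Step 1: frontier [1 5 2, 5 6 2, 3 5 7, 5 7 15] → take 1 5 (2); add 1.
Step 2: frontier [1 2 14, 5 6 2, 3 5 7, 5 7 15] → take 5 6 (2); add 6.
Step 3: frontier [1 2 14, 3 5 7, 5 7 15, 6 7 8, 2 6 13] → take 3 5 (7); add 3.
Step 4: frontier [1 2 14, 3 4 7, 2 3 9, 3 7 11, 5 7 15, 6 7 8, 2 6 13] → take 3 4 (7); add 4.
Step 5: frontier [1 2 14, 2 3 9, 3 7 11, 2 4 1, 4 7 13, 5 7 15, 6 7 8, 2 6 13] → take 2 4 (1); add 2.
Step 6: frontier [2 7 16, 3 7 11, 4 7 13, 5 7 15, 6 7 8] → take 6 7 (8); add 7.
The 4th edge added is 3 4.

3-4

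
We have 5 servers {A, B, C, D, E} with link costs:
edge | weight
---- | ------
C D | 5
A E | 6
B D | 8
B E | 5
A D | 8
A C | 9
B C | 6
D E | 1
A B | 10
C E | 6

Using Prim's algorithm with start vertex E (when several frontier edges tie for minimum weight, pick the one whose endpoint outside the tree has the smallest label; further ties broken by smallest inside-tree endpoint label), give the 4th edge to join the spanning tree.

Prim, starting at E.
Step 1: frontier [D E 1, B E 5, A E 6, C E 6] → take D E (1); add D.
Step 2: frontier [C D 5, A D 8, B D 8, B E 5, A E 6, C E 6] → take B E (5); add B.
Step 3: frontier [B C 6, A B 10, C D 5, A D 8, A E 6, C E 6] → take C D (5); add C.
Step 4: frontier [A B 10, A C 9, A D 8, A E 6] → take A E (6); add A.
The 4th edge added is A E.

A-E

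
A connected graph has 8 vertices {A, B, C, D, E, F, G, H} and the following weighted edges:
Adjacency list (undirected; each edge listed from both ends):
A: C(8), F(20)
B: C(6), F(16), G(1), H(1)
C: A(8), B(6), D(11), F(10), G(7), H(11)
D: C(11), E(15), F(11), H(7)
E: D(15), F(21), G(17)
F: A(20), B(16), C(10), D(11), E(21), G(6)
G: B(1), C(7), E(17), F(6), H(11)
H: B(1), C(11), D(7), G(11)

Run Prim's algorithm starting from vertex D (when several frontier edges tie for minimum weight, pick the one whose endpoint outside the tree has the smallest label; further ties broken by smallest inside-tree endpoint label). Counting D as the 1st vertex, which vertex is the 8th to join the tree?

Prim, starting at D.
Step 1: cheapest edge leaving the tree is D—H (7); add H.
Step 2: cheapest edge leaving the tree is B—H (1); add B.
Step 3: cheapest edge leaving the tree is B—G (1); add G.
Step 4: cheapest edge leaving the tree is B—C (6); add C.
Step 5: cheapest edge leaving the tree is F—G (6); add F.
Step 6: cheapest edge leaving the tree is A—C (8); add A.
Step 7: cheapest edge leaving the tree is D—E (15); add E.
Vertex order: D, H, B, G, C, F, A, E. The 8th vertex is E.

E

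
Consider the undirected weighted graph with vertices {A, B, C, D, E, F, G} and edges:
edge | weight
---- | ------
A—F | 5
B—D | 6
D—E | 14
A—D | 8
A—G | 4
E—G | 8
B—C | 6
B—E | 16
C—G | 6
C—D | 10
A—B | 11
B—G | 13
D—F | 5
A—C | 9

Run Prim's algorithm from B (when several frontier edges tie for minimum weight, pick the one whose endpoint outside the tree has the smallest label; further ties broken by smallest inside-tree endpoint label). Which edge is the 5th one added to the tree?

Prim, starting at B.
Step 1: frontier [B—C 6, B—D 6, A—B 11, B—G 13, B—E 16] → take B—C (6); add C.
Step 2: frontier [B—D 6, A—B 11, B—G 13, B—E 16, C—G 6, A—C 9, C—D 10] → take B—D (6); add D.
Step 3: frontier [A—B 11, B—G 13, B—E 16, C—G 6, A—C 9, D—F 5, A—D 8, D—E 14] → take D—F (5); add F.
Step 4: frontier [A—B 11, B—G 13, B—E 16, C—G 6, A—C 9, A—D 8, D—E 14, A—F 5] → take A—F (5); add A.
Step 5: frontier [A—G 4, B—G 13, B—E 16, C—G 6, D—E 14] → take A—G (4); add G.
Step 6: frontier [B—E 16, D—E 14, E—G 8] → take E—G (8); add E.
The 5th edge added is A—G.

A-G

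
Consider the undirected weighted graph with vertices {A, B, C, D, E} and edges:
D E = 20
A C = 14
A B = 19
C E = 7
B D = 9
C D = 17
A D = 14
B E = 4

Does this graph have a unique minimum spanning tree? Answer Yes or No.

Kruskal's algorithm — process edges by increasing weight (ties by edge label):
B E (4): add. Components now {A} {B,E} {C} {D}
C E (7): add. Components now {A} {B,C,E} {D}
B D (9): add. Components now {A} {B,C,D,E}
A C (14): add. Components now {A,B,C,D,E}
Non-tree edge A D has weight 14, equal to the heaviest edge on its tree cycle — swapping gives another MST of the same weight. Not unique.

No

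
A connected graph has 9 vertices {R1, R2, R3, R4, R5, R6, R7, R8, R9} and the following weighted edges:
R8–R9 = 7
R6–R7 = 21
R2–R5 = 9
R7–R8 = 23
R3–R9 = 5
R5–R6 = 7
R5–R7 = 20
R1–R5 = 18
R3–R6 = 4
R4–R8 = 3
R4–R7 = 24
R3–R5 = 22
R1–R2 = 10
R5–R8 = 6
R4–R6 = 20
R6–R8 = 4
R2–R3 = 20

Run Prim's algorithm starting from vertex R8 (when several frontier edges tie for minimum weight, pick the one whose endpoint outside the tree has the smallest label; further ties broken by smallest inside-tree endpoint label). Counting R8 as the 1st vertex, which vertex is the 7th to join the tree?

Prim's algorithm from R8:
Step 1: cheapest edge leaving the tree is R4–R8 (3); add R4.
Step 2: cheapest edge leaving the tree is R6–R8 (4); add R6.
Step 3: cheapest edge leaving the tree is R3–R6 (4); add R3.
Step 4: cheapest edge leaving the tree is R3–R9 (5); add R9.
Step 5: cheapest edge leaving the tree is R5–R8 (6); add R5.
Step 6: cheapest edge leaving the tree is R2–R5 (9); add R2.
Step 7: cheapest edge leaving the tree is R1–R2 (10); add R1.
Step 8: cheapest edge leaving the tree is R5–R7 (20); add R7.
Vertex order: R8, R4, R6, R3, R9, R5, R2, R1, R7. The 7th vertex is R2.

R2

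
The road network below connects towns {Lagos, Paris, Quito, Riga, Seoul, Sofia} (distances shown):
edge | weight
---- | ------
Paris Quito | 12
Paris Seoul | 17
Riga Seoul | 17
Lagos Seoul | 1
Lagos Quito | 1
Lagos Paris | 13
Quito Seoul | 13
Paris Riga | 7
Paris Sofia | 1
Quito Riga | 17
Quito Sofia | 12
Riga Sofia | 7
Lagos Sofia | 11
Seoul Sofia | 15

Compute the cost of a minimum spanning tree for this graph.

21

Prim's algorithm from Quito:
Step 1: frontier [Lagos Quito 1, Paris Quito 12, Quito Sofia 12, Quito Seoul 13, Quito Riga 17] → take Lagos Quito (1); add Lagos.
Step 2: frontier [Lagos Seoul 1, Lagos Sofia 11, Lagos Paris 13, Paris Quito 12, Quito Sofia 12, Quito Seoul 13, Quito Riga 17] → take Lagos Seoul (1); add Seoul.
Step 3: frontier [Lagos Sofia 11, Lagos Paris 13, Paris Quito 12, Quito Sofia 12, Quito Riga 17, Seoul Sofia 15, Paris Seoul 17, Riga Seoul 17] → take Lagos Sofia (11); add Sofia.
Step 4: frontier [Lagos Paris 13, Paris Quito 12, Quito Riga 17, Paris Seoul 17, Riga Seoul 17, Paris Sofia 1, Riga Sofia 7] → take Paris Sofia (1); add Paris.
Step 5: frontier [Paris Riga 7, Quito Riga 17, Riga Seoul 17, Riga Sofia 7] → take Paris Riga (7); add Riga.
MST edges: Lagos Quito, Lagos Seoul, Lagos Sofia, Paris Sofia, Paris Riga; total weight 1+1+11+1+7 = 21.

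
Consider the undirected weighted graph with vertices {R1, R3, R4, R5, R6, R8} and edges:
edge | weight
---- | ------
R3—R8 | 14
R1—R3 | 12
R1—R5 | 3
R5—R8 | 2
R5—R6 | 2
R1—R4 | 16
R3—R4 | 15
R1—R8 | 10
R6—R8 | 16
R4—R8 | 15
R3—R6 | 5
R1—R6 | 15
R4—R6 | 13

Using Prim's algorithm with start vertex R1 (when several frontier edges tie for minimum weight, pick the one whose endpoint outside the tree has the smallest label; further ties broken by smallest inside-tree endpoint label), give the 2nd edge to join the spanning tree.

Grow the tree from R1 using Prim:
Step 1: frontier [R1—R5 3, R1—R8 10, R1—R3 12, R1—R6 15, R1—R4 16] → take R1—R5 (3); add R5.
Step 2: frontier [R1—R8 10, R1—R3 12, R1—R6 15, R1—R4 16, R5—R6 2, R5—R8 2] → take R5—R6 (2); add R6.
Step 3: frontier [R1—R8 10, R1—R3 12, R1—R4 16, R5—R8 2, R3—R6 5, R4—R6 13, R6—R8 16] → take R5—R8 (2); add R8.
Step 4: frontier [R1—R3 12, R1—R4 16, R3—R6 5, R4—R6 13, R3—R8 14, R4—R8 15] → take R3—R6 (5); add R3.
Step 5: frontier [R1—R4 16, R3—R4 15, R4—R6 13, R4—R8 15] → take R4—R6 (13); add R4.
The 2nd edge added is R5—R6.

R5-R6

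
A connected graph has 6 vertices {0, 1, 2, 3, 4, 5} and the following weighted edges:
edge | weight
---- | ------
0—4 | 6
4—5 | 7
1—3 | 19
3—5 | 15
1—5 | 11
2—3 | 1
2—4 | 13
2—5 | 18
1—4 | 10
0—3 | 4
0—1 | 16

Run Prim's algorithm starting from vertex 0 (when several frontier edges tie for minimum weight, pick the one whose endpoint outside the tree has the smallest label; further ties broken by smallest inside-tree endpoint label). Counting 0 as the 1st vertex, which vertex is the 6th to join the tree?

Prim, starting at 0.
Step 1: cheapest edge leaving the tree is 0—3 (4); add 3.
Step 2: cheapest edge leaving the tree is 2—3 (1); add 2.
Step 3: cheapest edge leaving the tree is 0—4 (6); add 4.
Step 4: cheapest edge leaving the tree is 4—5 (7); add 5.
Step 5: cheapest edge leaving the tree is 1—4 (10); add 1.
Vertex order: 0, 3, 2, 4, 5, 1. The 6th vertex is 1.

1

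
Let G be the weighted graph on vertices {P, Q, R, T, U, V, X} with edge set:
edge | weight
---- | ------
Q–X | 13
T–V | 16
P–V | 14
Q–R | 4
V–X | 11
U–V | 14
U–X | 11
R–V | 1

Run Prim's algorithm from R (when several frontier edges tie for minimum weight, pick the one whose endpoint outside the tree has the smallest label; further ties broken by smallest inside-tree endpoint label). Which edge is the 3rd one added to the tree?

Grow the tree from R using Prim:
Step 1: cheapest edge leaving the tree is R–V (1); add V.
Step 2: cheapest edge leaving the tree is Q–R (4); add Q.
Step 3: cheapest edge leaving the tree is V–X (11); add X.
Step 4: cheapest edge leaving the tree is U–X (11); add U.
Step 5: cheapest edge leaving the tree is P–V (14); add P.
Step 6: cheapest edge leaving the tree is T–V (16); add T.
The 3rd edge added is V–X.

V-X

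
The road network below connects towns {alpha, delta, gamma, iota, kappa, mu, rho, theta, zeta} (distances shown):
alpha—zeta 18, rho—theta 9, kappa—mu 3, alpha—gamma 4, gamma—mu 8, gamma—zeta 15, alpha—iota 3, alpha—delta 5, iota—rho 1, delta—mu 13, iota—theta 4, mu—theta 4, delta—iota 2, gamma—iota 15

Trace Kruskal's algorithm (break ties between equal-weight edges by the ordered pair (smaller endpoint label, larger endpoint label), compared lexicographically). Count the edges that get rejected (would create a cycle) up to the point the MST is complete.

Kruskal's algorithm — process edges by increasing weight (ties by edge label):
iota—rho (1): add — endpoints in different components.
delta—iota (2): add — endpoints in different components.
alpha—iota (3): add — endpoints in different components.
kappa—mu (3): add — endpoints in different components.
alpha—gamma (4): add — endpoints in different components.
iota—theta (4): add — endpoints in different components.
mu—theta (4): add — endpoints in different components.
alpha—delta (5): skip — delta and alpha already connected.
gamma—mu (8): skip — mu and gamma already connected.
rho—theta (9): skip — rho and theta already connected.
delta—mu (13): skip — mu and delta already connected.
gamma—iota (15): skip — gamma and iota already connected.
gamma—zeta (15): add — endpoints in different components.
Edges rejected before the tree was complete: 5.

5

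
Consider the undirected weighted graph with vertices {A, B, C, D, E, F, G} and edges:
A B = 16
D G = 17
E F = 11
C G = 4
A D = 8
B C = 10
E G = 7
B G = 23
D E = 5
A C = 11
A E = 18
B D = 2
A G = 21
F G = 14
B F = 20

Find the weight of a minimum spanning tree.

Prim, starting at D.
Step 1: cheapest edge leaving the tree is B D (2); add B.
Step 2: cheapest edge leaving the tree is D E (5); add E.
Step 3: cheapest edge leaving the tree is E G (7); add G.
Step 4: cheapest edge leaving the tree is C G (4); add C.
Step 5: cheapest edge leaving the tree is A D (8); add A.
Step 6: cheapest edge leaving the tree is E F (11); add F.
MST edges: B D, D E, E G, C G, A D, E F; total weight 2+5+7+4+8+11 = 37.

37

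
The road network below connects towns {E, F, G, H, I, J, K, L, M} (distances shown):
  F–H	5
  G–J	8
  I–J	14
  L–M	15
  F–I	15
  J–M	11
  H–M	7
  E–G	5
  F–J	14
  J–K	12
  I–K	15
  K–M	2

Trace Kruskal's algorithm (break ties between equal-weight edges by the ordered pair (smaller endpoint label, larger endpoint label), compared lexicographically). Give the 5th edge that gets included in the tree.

Kruskal: consider edges lightest-first.
K–M (2): add — endpoints in different components.
E–G (5): add — endpoints in different components.
F–H (5): add — endpoints in different components.
H–M (7): add — endpoints in different components.
G–J (8): add — endpoints in different components.
J–M (11): add — endpoints in different components.
J–K (12): skip — J and K already connected.
F–J (14): skip — F and J already connected.
I–J (14): add — endpoints in different components.
F–I (15): skip — F and I already connected.
I–K (15): skip — I and K already connected.
L–M (15): add — endpoints in different components.
The 5th edge added is G–J.

G-J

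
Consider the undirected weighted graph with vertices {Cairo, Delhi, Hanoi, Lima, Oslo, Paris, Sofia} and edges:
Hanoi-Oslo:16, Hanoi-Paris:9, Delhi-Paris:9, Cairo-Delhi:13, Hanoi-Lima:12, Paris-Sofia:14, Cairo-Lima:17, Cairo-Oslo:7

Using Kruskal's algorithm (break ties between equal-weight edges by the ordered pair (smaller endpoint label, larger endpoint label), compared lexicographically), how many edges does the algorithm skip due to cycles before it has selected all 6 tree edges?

0

Sort edges by weight, then run Kruskal:
Cairo-Oslo (7): add. Components now {Paris} {Cairo,Oslo} {Sofia} {Lima} {Hanoi} {Delhi}
Delhi-Paris (9): add. Components now {Delhi,Paris} {Cairo,Oslo} {Sofia} {Lima} {Hanoi}
Hanoi-Paris (9): add. Components now {Delhi,Hanoi,Paris} {Cairo,Oslo} {Sofia} {Lima}
Hanoi-Lima (12): add. Components now {Delhi,Hanoi,Lima,Paris} {Cairo,Oslo} {Sofia}
Cairo-Delhi (13): add. Components now {Cairo,Delhi,Hanoi,Lima,Oslo,Paris} {Sofia}
Paris-Sofia (14): add. Components now {Cairo,Delhi,Hanoi,Lima,Oslo,Paris,Sofia}
Edges rejected before the tree was complete: 0.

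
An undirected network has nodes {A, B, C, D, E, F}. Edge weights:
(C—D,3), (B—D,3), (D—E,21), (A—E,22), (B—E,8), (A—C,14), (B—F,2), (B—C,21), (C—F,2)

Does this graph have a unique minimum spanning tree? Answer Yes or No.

Kruskal's algorithm — process edges by increasing weight (ties by edge label):
B—F (2): add — endpoints in different components.
C—F (2): add — endpoints in different components.
B—D (3): add — endpoints in different components.
C—D (3): skip — C and D already connected.
B—E (8): add — endpoints in different components.
A—C (14): add — endpoints in different components.
Non-tree edge C—D has weight 3, equal to the heaviest edge on its tree cycle — swapping gives another MST of the same weight. Not unique.

No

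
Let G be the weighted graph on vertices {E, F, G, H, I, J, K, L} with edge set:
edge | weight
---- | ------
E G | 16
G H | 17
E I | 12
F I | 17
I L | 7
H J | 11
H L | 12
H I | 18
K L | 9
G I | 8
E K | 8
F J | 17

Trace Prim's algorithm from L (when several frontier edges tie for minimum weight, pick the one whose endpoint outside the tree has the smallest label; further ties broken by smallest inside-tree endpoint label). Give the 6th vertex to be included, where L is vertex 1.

H

Grow the tree from L using Prim:
Step 1: frontier [I L 7, K L 9, H L 12] → take I L (7); add I.
Step 2: frontier [G I 8, E I 12, F I 17, H I 18, K L 9, H L 12] → take G I (8); add G.
Step 3: frontier [E G 16, G H 17, E I 12, F I 17, H I 18, K L 9, H L 12] → take K L (9); add K.
Step 4: frontier [E G 16, G H 17, E I 12, F I 17, H I 18, E K 8, H L 12] → take E K (8); add E.
Step 5: frontier [G H 17, F I 17, H I 18, H L 12] → take H L (12); add H.
Step 6: frontier [H J 11, F I 17] → take H J (11); add J.
Step 7: frontier [F I 17, F J 17] → take F I (17); add F.
Vertex order: L, I, G, K, E, H, J, F. The 6th vertex is H.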